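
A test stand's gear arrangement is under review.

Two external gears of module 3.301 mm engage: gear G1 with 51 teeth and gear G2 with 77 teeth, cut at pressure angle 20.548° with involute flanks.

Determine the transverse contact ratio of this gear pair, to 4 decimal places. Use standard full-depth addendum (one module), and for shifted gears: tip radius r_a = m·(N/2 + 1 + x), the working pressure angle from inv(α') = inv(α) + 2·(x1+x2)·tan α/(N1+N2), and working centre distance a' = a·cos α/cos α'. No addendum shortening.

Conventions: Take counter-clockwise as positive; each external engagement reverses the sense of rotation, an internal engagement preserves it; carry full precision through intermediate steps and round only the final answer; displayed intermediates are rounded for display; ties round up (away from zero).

1.7587

class = single-mesh tooth geometry [involute pair 51T × 77T, m = 3.301]
base radii: r_b1 = 78.820126, r_b2 = 119.002935
tip radii: r_a1 = 87.476500, r_a2 = 130.389500
no profile shift: α' = α, a' = a
action lengths: √(r_a1²−r_b1²) = 37.941083, √(r_a2²−r_b2²) = 53.289052
base pitch p_b = π·m·cos α = 9.710617
CR = (37.941083 + 53.289052 − 211.264000·sin 20.54800°)/9.710617 = 1.758711
contact ratio ≈ 1.7587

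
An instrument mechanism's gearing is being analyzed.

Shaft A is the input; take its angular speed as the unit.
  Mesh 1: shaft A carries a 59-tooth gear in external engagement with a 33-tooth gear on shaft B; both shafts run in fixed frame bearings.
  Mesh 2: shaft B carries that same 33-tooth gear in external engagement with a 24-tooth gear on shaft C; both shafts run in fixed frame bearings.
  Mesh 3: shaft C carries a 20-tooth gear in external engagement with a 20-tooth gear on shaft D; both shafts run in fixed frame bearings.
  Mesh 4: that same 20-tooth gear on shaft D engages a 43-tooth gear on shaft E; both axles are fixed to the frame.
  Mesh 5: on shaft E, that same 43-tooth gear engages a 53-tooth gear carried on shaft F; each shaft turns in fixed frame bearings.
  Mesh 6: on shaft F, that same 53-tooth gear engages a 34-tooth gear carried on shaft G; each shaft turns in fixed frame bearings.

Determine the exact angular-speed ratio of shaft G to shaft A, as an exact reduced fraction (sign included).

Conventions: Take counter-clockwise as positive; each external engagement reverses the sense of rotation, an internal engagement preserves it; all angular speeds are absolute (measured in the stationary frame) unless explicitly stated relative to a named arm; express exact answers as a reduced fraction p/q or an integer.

class = fixed-axis compound train [6 meshes; 6 ratios multiply, 6 sense flips]
mesh 1 [59T→33T]: running ratio 59/33, sense −
mesh 2 [33T→24T]: running ratio 59/24, sense +
mesh 3 [20T→20T]: running ratio 59/24, sense −
mesh 4 [20T→43T]: running ratio 295/258, sense +
mesh 5 [43T→53T]: running ratio 295/318, sense −
mesh 6 [53T→34T]: running ratio 295/204, sense +
ω_out/ω_in = 295/204

295/204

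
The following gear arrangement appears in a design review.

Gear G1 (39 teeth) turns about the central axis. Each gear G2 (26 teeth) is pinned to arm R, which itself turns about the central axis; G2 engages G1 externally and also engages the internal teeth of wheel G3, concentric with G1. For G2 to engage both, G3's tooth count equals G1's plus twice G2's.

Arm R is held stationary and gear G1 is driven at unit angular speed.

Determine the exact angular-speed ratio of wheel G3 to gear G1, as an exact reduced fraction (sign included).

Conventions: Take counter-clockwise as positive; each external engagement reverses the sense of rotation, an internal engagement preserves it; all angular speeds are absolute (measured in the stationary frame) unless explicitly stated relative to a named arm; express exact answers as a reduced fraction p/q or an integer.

class = planetary set [G3 = 39+2·26 = 91; Willis about the carrier]
ring teeth: 39 + 2·26 = 91
39(ω_sun−ω_arm) = −91(ω_ring−ω_arm),  ω_arm = 0, ω_sun = 1
ω_ring = 0 − (39/91)(1−0) = -3/7
ω_out/ω_in = -3/7

-3/7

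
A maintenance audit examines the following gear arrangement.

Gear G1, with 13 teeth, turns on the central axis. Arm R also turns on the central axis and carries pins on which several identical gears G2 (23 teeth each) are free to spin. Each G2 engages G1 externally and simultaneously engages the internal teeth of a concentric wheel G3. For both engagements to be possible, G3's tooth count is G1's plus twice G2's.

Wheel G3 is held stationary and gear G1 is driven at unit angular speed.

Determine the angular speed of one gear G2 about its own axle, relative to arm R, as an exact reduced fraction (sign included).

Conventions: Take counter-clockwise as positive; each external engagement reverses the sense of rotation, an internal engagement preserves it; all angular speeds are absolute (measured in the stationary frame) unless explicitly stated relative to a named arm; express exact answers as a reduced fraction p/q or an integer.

recognized (axles ride arm R): planetary set, 13/23/59 teeth
ring teeth: 13 + 2·23 = 59
13(ω_sun−ω_arm) = −59(ω_ring−ω_arm),  ω_ring = 0, ω_sun = 1
13(1−ω_arm) = −59(0−ω_arm)  ⇒  72·ω_arm = 13  ⇒  ω_arm = 13/72
sun–planet mesh: 13·(1−13/72) = −23·(ω_p−ω_arm)  ⇒  ω_p−ω_arm = -767/1656
exact speed ratio = -767/1656

-767/1656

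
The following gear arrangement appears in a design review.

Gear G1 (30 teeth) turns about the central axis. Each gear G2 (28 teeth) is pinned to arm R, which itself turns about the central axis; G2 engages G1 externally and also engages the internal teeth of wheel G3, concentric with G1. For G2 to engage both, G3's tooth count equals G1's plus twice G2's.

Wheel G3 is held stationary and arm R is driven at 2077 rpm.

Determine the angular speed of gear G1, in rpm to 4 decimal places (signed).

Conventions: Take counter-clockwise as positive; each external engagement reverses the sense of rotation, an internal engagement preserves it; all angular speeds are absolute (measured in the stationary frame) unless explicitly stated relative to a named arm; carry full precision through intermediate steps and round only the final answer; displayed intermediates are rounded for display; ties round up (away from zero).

planetary set (30T centre, 28T on arm, 86T internal) — Willis relation
normalise by the input: solve with ω_arm = 1, then scale by 2077 rpm
ring teeth: 30 + 2·28 = 86
30(ω_sun−ω_arm) = −86(ω_ring−ω_arm),  ω_ring = 0, ω_arm = 1
ω_sun = 1 − (86/30)(0−1) = 58/15
scale: ω_sun = 58/15 × 2077 rpm = +8031.0667 rpm

+8031.0667 rpm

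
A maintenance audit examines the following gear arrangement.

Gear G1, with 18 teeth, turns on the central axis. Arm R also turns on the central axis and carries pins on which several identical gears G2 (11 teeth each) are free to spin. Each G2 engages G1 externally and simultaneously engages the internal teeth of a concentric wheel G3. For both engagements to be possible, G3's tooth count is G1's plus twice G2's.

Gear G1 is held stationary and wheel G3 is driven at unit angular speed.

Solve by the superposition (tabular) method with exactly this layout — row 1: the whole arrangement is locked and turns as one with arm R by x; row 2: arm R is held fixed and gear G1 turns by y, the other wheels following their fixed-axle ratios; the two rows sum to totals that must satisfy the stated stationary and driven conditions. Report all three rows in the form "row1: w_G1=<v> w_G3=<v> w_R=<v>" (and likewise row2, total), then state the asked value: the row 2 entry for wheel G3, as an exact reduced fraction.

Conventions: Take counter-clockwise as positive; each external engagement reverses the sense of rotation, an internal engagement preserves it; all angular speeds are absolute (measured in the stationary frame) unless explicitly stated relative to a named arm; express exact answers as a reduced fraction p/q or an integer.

row1: w_G1=20/29 w_G3=20/29 w_R=20/29
row2: w_G1=-20/29 w_G3=9/29 w_R=0
total: w_G1=0 w_G3=1 w_R=20/29
asked value: 9/29

planetary set (18T centre, 11T on arm, 40T internal) — Willis relation
row 1: whole set turns with the arm by x
row 2 — arm fixed, fixed-axis ratios: sun y, ring −(18/40)·y, arm 0
boundary: total ω_sun = x + y = 0 and total ω_ring = x − (18/40)·y = 1  ⇒  y = -20/29, x = 20/29
row 2 ring = −(18/40)·(-20/29) = 9/29
totals (row 1 + row 2): sun 20/29 + (-20/29) = 0, ring 20/29 + 9/29 = 1, arm 20/29 + 0 = 20/29
asked cell (row2, ring) = 9/29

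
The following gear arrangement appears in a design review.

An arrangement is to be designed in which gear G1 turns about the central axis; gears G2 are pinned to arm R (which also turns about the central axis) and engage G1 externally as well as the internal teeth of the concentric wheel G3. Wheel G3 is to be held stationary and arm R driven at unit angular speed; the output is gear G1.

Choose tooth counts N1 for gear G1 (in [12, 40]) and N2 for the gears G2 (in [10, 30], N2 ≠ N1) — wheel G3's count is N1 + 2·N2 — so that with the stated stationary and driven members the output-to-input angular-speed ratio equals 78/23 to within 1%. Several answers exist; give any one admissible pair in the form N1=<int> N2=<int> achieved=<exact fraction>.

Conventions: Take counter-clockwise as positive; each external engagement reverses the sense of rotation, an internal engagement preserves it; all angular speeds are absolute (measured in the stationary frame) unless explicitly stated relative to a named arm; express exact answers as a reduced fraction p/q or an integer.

class = planetary set [ratio 78/23 wanted; Willis about the carrier]
Willis with ω_ring = 0: ω_sun/ω_arm = (N1+N3)/N1; set equal to 78/23  ⇒  N3/N1 = 78/23 − 1 = 55/23
N3 = N1 + 2·N2  ⇒  N2/N1 = (N3/N1 − 1)/2 = (55/23 − 1)/2 = 16/23
smallest multiple with N1 ≥ 12 and N2 ≥ 10: k = 1  ⇒  N1 = 1·23 = 23, N2 = 1·16 = 16 (N1 ≤ 40, N2 ≤ 30, N2 ≠ N1 ✓), N3 = 23 + 2·16 = 55
check: (N1+N3)/N1 with N1 = 23, N3 = 55 gives 78/23; |achieved − target| = 0 ≤ 39/1150 ✓

N1=23 N2=16 achieved=78/23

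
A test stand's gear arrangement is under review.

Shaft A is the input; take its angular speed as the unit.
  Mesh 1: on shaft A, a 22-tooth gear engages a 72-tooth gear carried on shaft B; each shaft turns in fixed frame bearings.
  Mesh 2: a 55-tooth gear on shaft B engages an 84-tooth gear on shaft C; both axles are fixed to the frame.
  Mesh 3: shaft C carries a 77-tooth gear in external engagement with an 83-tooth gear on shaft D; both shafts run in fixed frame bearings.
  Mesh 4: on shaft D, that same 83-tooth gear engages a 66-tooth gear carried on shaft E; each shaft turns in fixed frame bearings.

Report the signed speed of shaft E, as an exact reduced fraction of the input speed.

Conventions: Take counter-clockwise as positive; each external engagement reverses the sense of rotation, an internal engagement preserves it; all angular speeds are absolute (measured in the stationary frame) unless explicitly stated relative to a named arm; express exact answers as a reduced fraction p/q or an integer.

4-mesh fixed-axis compound train (all bearings frame-fixed)
mesh 1 [22T→72T]: |ω|/ω_in = 1×22/72 = 11/36, sense flips to −
mesh 2 [55T→84T]: |ω|/ω_in = (11/36)×55/84 = 605/3024, sense flips to +
mesh 3 [77T→83T]: |ω|/ω_in = (605/3024)×77/83 = 6655/35856, sense flips to −
mesh 4 [83T→66T]: |ω|/ω_in = (6655/35856)×83/66 = 605/2592, sense flips to +
signed output speed (× input speed) = 605/2592

605/2592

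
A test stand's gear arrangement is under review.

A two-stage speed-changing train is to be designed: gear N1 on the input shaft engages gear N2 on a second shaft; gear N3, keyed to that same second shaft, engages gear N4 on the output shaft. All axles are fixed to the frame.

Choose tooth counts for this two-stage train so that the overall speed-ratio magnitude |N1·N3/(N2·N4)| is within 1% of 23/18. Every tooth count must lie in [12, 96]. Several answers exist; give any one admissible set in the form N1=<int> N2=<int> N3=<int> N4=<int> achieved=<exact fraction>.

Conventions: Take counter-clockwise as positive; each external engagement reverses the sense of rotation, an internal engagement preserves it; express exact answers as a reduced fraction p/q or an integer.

N1=12 N2=18 N3=23 N4=12 achieved=23/18

topology: fixed-axis compound train — 2 stages, target 23/18
target = 23/18 in lowest terms: an exact hit needs N1·N3 = k·23 and N2·N4 = k·18 for one integer k, every count in [12, 96]; additionally prefer no 1:1 stage (N1 ≠ N2, N3 ≠ N4)
k = 1…11: no 1:1-free in-range split of k·23 and k·18 into factor pairs; take k = 12
k = 12: N1·N3 = 276 = 12·23, N2·N4 = 216 = 18·12
achieved = 12·23/(18·12) = 23/18; |achieved − target| = 0 ≤ 23/1800 ✓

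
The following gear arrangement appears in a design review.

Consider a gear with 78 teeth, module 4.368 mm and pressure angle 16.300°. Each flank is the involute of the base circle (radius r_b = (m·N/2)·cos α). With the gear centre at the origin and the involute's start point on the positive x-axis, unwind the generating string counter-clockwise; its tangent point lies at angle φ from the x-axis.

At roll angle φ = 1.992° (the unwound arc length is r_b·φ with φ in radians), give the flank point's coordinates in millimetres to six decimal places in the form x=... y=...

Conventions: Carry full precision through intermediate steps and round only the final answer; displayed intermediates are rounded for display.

x=163.603539 y=0.002290

recognized (one wheel, involute flank): single-mesh tooth geometry, m = 4.368, N = 78
pitch radius r_p = m·N/2 = 4.368·78/2 = 170.352000
base radius r_b = r_p·cos α = 170.352000·cos 16.300° = 163.504751
roll angle φ = 1.992° = 0.03476696 rad
x = r_b·(cos φ + φ·sin φ) = 163.603539
y = r_b·(sin φ − φ·cos φ) = 0.002290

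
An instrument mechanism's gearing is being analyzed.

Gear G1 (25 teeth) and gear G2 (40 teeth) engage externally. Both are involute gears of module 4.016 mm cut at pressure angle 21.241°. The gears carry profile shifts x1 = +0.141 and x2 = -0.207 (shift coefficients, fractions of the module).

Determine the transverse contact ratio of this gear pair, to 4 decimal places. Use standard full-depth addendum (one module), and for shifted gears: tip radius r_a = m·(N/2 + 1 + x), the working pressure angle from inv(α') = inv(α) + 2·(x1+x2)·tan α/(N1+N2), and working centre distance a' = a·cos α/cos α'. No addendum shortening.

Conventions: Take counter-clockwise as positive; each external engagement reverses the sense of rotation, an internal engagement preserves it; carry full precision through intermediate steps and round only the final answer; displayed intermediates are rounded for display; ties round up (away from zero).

class = single-mesh tooth geometry [involute pair 25T × 40T, m = 4.016]
base radii: r_b1 = 46.789652, r_b2 = 74.863444
tip radii: r_a1 = 54.782256, r_a2 = 83.504688
inv(α') = inv(21.241°) + 2·(+0.141-0.207)·tan α/(25+40) = 0.01718317  ⇒  α' = 20.93691°
a' = a·cos α / cos α' = 130.5200·cos 21.241°/cos 20.93691° = 130.253126
action lengths: √(r_a1²−r_b1²) = 28.492525, √(r_a2²−r_b2²) = 36.993211
base pitch p_b = π·m·cos α = 11.759522
CR = (28.492525 + 36.993211 − 130.253126·sin 20.93691°)/11.759522 = 1.610705
contact ratio ≈ 1.6107

1.6107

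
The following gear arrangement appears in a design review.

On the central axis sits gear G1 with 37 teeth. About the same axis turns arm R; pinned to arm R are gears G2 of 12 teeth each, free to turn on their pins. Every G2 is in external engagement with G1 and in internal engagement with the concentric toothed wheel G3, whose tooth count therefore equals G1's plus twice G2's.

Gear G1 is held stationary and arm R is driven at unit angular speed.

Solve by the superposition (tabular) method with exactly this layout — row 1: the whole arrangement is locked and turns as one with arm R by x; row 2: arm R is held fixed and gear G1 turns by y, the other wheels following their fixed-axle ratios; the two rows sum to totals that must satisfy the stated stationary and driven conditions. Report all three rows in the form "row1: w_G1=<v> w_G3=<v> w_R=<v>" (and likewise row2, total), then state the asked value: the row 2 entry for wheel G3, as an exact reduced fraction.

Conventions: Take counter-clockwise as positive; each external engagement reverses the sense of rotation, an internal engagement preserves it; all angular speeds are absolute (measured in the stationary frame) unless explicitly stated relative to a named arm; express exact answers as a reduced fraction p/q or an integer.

class = planetary set [G3 = 37+2·12 = 61; Willis about the carrier]
superposition row 1 [locked train]: every member turns x
row 2 (arm held, sun turns y): ω_ring = −(37/61)·y, ω_arm = 0
boundary: total ω_sun = x + y = 0 and total ω_arm = x = 1  ⇒  y = -1, x = 1
row 2 ring = −(37/61)·(-1) = 37/61
totals (row 1 + row 2): sun 1 + (-1) = 0, ring 1 + 37/61 = 98/61, arm 1 + 0 = 1
asked cell (row2, ring) = 37/61

row1: w_G1=1 w_G3=1 w_R=1
row2: w_G1=-1 w_G3=37/61 w_R=0
total: w_G1=0 w_G3=98/61 w_R=1
asked value: 37/61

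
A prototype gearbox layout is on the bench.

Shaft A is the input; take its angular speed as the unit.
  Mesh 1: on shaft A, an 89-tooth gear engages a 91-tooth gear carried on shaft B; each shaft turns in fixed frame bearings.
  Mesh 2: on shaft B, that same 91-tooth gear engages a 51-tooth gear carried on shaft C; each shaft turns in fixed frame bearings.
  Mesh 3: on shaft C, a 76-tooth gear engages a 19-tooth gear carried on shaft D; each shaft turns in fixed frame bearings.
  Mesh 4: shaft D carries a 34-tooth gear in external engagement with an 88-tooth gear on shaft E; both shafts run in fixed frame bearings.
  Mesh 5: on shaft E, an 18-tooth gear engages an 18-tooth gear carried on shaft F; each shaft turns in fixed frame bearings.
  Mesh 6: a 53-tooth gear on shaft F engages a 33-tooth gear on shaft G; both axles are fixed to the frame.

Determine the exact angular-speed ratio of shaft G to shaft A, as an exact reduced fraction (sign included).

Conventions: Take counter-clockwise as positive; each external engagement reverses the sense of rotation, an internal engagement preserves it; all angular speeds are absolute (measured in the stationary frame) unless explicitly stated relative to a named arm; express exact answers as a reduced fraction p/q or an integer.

4717/1089

class = fixed-axis compound train [6 meshes; 6 ratios multiply, 6 sense flips]
mesh 1 [89T→91T]: running ratio 89/91, sense −
mesh 2 [91T→51T]: running ratio 89/51, sense +
mesh 3 [76T→19T]: running ratio 356/51, sense −
mesh 4 [34T→88T]: running ratio 89/33, sense +
mesh 5 [18T→18T]: running ratio 89/33, sense −
mesh 6 [53T→33T]: running ratio 4717/1089, sense +
ω_out/ω_in = 4717/1089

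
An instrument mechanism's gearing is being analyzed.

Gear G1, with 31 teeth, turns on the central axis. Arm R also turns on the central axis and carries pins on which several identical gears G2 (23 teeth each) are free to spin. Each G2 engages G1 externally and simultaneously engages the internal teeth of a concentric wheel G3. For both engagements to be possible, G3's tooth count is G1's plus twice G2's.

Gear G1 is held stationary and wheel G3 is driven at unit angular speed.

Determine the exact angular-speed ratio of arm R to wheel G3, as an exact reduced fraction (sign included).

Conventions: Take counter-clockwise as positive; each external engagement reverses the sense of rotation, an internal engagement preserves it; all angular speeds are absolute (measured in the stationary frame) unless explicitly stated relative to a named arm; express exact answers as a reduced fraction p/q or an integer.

topology: planetary set — G1 31T / G2 23T / G3 77T, arm = carrier (Willis)
ring teeth: 31 + 2·23 = 77
31(ω_sun−ω_arm) = −77(ω_ring−ω_arm),  ω_sun = 0, ω_ring = 1
31(0−ω_arm) = −77(1−ω_arm)  ⇒  108·ω_arm = 77  ⇒  ω_arm = 77/108
ω_out/ω_in = 77/108

77/108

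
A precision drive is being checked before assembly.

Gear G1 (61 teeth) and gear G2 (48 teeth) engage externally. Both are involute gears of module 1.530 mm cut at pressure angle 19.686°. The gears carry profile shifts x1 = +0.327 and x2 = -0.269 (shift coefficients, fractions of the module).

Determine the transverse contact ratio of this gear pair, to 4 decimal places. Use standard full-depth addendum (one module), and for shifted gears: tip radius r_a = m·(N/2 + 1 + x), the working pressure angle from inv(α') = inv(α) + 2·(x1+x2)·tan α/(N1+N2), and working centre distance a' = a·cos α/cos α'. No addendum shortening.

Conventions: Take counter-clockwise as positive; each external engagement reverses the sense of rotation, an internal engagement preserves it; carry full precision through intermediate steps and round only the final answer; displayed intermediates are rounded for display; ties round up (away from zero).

class = single-mesh tooth geometry [involute pair 61T × 48T, m = 1.530]
base radii: r_b1 = 43.937565, r_b2 = 34.573822
tip radii: r_a1 = 48.695310, r_a2 = 37.838430
inv(α') = inv(19.686°) + 2·(+0.327-0.269)·tan α/(61+48) = 0.01457143  ⇒  α' = 19.85485°
a' = a·cos α / cos α' = 83.3850·cos 19.686°/cos 19.85485° = 83.473376
action lengths: √(r_a1²−r_b1²) = 20.993417, √(r_a2²−r_b2²) = 15.375228
base pitch p_b = π·m·cos α = 4.525703
CR = (20.993417 + 15.375228 − 83.473376·sin 19.85485°)/4.525703 = 1.771630
contact ratio ≈ 1.7716

1.7716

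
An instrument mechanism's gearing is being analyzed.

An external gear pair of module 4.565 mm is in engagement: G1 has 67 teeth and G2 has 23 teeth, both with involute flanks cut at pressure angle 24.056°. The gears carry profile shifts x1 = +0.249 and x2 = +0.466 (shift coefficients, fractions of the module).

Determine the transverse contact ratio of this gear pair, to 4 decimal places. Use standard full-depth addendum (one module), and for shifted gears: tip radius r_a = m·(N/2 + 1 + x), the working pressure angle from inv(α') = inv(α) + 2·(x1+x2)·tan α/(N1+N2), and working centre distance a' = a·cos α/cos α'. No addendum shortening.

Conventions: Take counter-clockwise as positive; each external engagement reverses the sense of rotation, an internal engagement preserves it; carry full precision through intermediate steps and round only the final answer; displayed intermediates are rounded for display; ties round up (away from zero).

class = single-mesh tooth geometry [involute pair 67T × 23T, m = 4.565]
base radii: r_b1 = 139.645362, r_b2 = 47.937960
tip radii: r_a1 = 158.629185, r_a2 = 59.189790
inv(α') = inv(24.056°) + 2·(+0.249+0.466)·tan α/(67+23) = 0.03363673  ⇒  α' = 25.92502°
a' = a·cos α / cos α' = 205.4250·cos 24.056°/cos 25.92502° = 208.572627
action lengths: √(r_a1²−r_b1²) = 75.248862, √(r_a2²−r_b2²) = 34.718629
base pitch p_b = π·m·cos α = 13.095786
CR = (75.248862 + 34.718629 − 208.572627·sin 25.92502°)/13.095786 = 1.434099
contact ratio ≈ 1.4341

1.4341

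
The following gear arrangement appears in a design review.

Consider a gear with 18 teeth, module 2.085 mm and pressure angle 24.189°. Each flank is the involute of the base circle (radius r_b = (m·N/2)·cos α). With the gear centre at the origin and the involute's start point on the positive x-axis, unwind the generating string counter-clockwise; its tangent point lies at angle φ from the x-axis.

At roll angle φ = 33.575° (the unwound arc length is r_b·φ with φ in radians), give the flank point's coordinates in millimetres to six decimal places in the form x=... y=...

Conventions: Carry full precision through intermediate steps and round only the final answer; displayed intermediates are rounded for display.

class = single-mesh tooth geometry [base-circle involute, m = 2.085, 18T]
pitch radius r_p = m·N/2 = 2.085·18/2 = 18.765000
base radius r_b = r_p·cos α = 18.765000·cos 24.189° = 17.117410
roll angle φ = 33.575° = 0.58599430 rad
x = r_b·(cos φ + φ·sin φ) = 19.808848
y = r_b·(sin φ − φ·cos φ) = 1.109200

x=19.808848 y=1.109200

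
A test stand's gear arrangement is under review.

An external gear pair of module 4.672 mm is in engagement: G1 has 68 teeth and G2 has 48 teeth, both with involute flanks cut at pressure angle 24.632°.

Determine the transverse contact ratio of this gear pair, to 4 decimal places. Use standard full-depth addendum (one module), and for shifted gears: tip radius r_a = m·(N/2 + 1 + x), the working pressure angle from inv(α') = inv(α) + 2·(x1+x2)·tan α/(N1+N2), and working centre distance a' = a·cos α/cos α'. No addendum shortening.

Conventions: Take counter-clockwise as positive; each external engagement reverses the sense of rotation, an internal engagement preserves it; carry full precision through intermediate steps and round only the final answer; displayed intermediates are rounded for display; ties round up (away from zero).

1.5622

class = single-mesh tooth geometry [involute pair 68T × 48T, m = 4.672]
base radii: r_b1 = 144.393384, r_b2 = 101.924741
tip radii: r_a1 = 163.520000, r_a2 = 116.800000
no profile shift: α' = α, a' = a
action lengths: √(r_a1²−r_b1²) = 76.742043, √(r_a2²−r_b2²) = 57.040224
base pitch p_b = π·m·cos α = 13.341917
CR = (76.742043 + 57.040224 − 270.976000·sin 24.63200°)/13.341917 = 1.562187
contact ratio ≈ 1.5622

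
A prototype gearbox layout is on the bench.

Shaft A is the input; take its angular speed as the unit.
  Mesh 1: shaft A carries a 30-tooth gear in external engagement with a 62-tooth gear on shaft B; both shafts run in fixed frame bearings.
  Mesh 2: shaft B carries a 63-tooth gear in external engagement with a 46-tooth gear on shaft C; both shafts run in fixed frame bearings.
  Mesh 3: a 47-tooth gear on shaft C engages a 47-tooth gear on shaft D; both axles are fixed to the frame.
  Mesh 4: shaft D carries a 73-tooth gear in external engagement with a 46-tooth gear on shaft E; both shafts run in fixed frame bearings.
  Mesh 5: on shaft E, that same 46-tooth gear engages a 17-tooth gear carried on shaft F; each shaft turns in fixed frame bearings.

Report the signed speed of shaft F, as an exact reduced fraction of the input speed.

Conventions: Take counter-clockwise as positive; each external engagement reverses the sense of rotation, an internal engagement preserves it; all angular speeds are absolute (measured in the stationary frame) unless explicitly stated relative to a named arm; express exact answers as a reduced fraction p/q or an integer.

-68985/24242

5-mesh fixed-axis compound train (all bearings frame-fixed)
mesh 1 [30T→62T]: |ω|/ω_in = 1×30/62 = 15/31, sense flips to −
mesh 2 [63T→46T]: |ω|/ω_in = (15/31)×63/46 = 945/1426, sense flips to +
mesh 3 [47T→47T]: |ω|/ω_in = (945/1426)×47/47 = 945/1426, sense flips to −
mesh 4 [73T→46T]: |ω|/ω_in = (945/1426)×73/46 = 68985/65596, sense flips to +
mesh 5 [46T→17T]: |ω|/ω_in = (68985/65596)×46/17 = 68985/24242, sense flips to −
signed output speed (× input speed) = -68985/24242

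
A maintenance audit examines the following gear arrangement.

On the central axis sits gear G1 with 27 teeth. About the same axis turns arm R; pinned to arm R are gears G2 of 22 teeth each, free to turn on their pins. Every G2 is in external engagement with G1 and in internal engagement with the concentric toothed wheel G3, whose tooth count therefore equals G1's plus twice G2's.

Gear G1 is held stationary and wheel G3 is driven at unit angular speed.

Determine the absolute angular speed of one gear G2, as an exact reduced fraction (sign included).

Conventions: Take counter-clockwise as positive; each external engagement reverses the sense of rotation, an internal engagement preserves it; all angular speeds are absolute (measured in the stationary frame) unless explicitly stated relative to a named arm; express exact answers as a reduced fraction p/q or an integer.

71/44

recognized (axles ride arm R): planetary set, 27/22/71 teeth
ring teeth: 27 + 2·22 = 71
27(ω_sun−ω_arm) = −71(ω_ring−ω_arm),  ω_sun = 0, ω_ring = 1
27(0−ω_arm) = −71(1−ω_arm)  ⇒  98·ω_arm = 71  ⇒  ω_arm = 71/98
sun–planet mesh: 27·(0−71/98) = −22·(ω_p−ω_arm)  ⇒  ω_p−ω_arm = 1917/2156
ω_p = 71/98 + 1917/2156 = 71/44
exact speed ratio = 71/44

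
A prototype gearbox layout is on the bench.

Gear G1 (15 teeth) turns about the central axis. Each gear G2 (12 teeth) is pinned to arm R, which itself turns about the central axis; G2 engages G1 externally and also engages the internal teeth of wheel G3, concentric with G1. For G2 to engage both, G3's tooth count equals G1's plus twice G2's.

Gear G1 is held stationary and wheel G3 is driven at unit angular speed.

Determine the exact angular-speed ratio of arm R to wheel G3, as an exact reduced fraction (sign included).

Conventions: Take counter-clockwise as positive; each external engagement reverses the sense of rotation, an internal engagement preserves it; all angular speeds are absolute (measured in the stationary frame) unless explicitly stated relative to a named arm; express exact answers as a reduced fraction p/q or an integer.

13/18

planetary set (15T centre, 12T on arm, 39T internal) — Willis relation
ring teeth: 15 + 2·12 = 39
15(ω_sun−ω_arm) = −39(ω_ring−ω_arm),  ω_sun = 0, ω_ring = 1
15(0−ω_arm) = −39(1−ω_arm)  ⇒  54·ω_arm = 39  ⇒  ω_arm = 13/18
ω_out/ω_in = 13/18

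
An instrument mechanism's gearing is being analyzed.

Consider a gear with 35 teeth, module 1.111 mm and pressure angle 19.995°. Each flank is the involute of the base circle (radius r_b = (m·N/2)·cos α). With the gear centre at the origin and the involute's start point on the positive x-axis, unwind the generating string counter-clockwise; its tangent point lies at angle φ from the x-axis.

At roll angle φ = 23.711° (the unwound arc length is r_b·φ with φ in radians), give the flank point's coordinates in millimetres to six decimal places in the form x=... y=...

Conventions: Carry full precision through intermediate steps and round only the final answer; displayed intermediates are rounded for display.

class = single-mesh tooth geometry [base-circle involute, m = 1.111, 35T]
pitch radius r_p = m·N/2 = 1.111·35/2 = 19.442500
base radius r_b = r_p·cos α = 19.442500·cos 19.995° = 18.270554
roll angle φ = 23.711° = 0.41383502 rad
x = r_b·(cos φ + φ·sin φ) = 19.768707
y = r_b·(sin φ − φ·cos φ) = 0.424284

x=19.768707 y=0.424284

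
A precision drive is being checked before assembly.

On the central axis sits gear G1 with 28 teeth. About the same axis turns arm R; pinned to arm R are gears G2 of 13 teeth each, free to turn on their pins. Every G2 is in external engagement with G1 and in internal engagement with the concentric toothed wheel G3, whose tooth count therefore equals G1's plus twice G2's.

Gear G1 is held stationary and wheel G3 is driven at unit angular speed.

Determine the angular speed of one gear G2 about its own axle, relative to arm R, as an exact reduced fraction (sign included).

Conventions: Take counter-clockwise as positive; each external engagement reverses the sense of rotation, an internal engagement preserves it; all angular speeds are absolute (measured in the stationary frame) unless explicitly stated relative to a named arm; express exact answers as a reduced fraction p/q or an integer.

756/533

class = planetary set [G3 = 28+2·13 = 54; Willis about the carrier]
ring teeth: 28 + 2·13 = 54
28(ω_sun−ω_arm) = −54(ω_ring−ω_arm),  ω_sun = 0, ω_ring = 1
28(0−ω_arm) = −54(1−ω_arm)  ⇒  82·ω_arm = 54  ⇒  ω_arm = 27/41
sun–planet mesh: 28·(0−27/41) = −13·(ω_p−ω_arm)  ⇒  ω_p−ω_arm = 756/533
exact speed ratio = 756/533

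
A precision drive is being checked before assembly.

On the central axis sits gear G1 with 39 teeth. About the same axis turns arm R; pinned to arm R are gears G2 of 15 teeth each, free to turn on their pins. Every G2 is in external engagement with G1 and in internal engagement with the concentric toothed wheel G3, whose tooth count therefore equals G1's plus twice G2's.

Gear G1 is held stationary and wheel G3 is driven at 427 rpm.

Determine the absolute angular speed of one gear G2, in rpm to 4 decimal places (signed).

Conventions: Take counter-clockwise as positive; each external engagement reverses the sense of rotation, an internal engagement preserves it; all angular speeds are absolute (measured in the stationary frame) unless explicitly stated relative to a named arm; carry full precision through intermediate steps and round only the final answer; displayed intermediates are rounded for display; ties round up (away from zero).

topology: planetary set — G1 39T / G2 15T / G3 69T, arm = carrier (Willis)
normalise by the input: solve with ω_ring = 1, then scale by 427 rpm
ring teeth: 39 + 2·15 = 69
39(ω_sun−ω_arm) = −69(ω_ring−ω_arm),  ω_sun = 0, ω_ring = 1
39(0−ω_arm) = −69(1−ω_arm)  ⇒  108·ω_arm = 69  ⇒  ω_arm = 23/36
sun–planet mesh: 39·(0−23/36) = −15·(ω_p−ω_arm)  ⇒  ω_p−ω_arm = 299/180
ω_p = 23/36 + 299/180 = 23/10
scale: ω_p = 23/10 × 427 rpm = +982.1000 rpm

+982.1000 rpm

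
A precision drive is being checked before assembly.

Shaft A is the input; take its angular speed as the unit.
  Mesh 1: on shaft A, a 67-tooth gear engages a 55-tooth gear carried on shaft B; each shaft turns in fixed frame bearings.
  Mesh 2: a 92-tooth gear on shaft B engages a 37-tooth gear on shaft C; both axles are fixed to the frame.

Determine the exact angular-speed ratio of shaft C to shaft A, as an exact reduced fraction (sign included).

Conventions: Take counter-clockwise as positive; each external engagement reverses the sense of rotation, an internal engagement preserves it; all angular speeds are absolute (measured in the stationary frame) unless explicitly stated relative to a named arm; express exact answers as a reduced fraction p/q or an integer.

class = fixed-axis compound train [2 meshes; 2 ratios multiply, 2 sense flips]
mesh 1 [67T→55T]: running ratio 67/55, sense −
mesh 2 [92T→37T]: running ratio 6164/2035, sense +
ω_out/ω_in = 6164/2035

6164/2035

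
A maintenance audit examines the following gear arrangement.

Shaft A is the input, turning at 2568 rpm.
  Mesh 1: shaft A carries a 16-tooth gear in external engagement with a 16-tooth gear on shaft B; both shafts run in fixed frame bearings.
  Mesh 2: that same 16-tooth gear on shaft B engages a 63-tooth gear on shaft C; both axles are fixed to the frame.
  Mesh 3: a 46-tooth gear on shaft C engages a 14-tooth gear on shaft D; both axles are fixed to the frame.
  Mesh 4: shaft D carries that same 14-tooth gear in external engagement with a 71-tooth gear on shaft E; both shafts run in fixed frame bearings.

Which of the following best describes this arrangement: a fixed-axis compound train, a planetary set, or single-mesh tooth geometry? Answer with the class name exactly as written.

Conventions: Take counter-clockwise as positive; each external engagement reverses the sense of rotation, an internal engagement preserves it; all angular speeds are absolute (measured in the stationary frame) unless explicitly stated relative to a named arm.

fixed-axis compound train

4-mesh fixed-axis compound train (all bearings frame-fixed)
classification: fixed-axis compound train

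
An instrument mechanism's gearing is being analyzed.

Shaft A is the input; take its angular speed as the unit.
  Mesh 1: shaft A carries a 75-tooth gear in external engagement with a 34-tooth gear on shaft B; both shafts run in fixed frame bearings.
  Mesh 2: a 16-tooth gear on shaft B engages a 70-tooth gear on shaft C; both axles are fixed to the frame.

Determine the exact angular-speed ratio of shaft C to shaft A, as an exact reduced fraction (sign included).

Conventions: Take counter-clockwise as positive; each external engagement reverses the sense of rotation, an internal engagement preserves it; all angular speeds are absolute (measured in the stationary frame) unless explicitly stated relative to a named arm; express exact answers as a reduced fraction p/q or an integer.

class = fixed-axis compound train [2 meshes; 2 ratios multiply, 2 sense flips]
mesh 1 [75T→34T]: running ratio 75/34, sense −
mesh 2 [16T→70T]: running ratio 60/119, sense +
ω_out/ω_in = 60/119

60/119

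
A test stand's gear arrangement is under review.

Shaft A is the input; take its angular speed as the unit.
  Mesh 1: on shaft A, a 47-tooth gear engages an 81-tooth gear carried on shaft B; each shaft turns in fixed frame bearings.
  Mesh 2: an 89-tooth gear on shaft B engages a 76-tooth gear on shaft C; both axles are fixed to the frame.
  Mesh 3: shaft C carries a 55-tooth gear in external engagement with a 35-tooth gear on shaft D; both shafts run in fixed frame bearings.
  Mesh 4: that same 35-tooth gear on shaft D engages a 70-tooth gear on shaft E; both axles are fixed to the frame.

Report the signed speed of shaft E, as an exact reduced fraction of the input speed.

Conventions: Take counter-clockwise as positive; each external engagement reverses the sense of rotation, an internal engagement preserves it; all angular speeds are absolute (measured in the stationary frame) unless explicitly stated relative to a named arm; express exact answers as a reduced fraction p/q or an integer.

4-mesh fixed-axis compound train (all bearings frame-fixed)
mesh 1 [47T→81T]: |ω|/ω_in = 1×47/81 = 47/81, sense flips to −
mesh 2 [89T→76T]: |ω|/ω_in = (47/81)×89/76 = 4183/6156, sense flips to +
mesh 3 [55T→35T]: |ω|/ω_in = (4183/6156)×55/35 = 46013/43092, sense flips to −
mesh 4 [35T→70T]: |ω|/ω_in = (46013/43092)×35/70 = 46013/86184, sense flips to +
signed output speed (× input speed) = 46013/86184

46013/86184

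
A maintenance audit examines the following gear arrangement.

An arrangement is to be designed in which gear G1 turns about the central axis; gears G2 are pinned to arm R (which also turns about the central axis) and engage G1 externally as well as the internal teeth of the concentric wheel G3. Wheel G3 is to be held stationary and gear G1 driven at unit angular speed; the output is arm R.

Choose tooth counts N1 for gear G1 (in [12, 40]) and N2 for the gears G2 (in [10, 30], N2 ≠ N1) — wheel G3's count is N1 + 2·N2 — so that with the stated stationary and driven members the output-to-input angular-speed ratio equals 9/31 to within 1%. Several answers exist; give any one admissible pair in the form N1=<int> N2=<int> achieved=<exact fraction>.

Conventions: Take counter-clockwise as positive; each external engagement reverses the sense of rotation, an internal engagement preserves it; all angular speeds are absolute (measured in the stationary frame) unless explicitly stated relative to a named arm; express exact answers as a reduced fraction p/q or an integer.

N1=18 N2=13 achieved=9/31

planetary set to be sized for 9/31 (Willis relation)
Willis with ω_ring = 0: ω_arm/ω_sun = N1/(N1+N3); set equal to 9/31  ⇒  N3/N1 = 1/(9/31) − 1 = 22/9
N3 = N1 + 2·N2  ⇒  N2/N1 = (N3/N1 − 1)/2 = (22/9 − 1)/2 = 13/18
smallest multiple with N1 ≥ 12 and N2 ≥ 10: k = 1  ⇒  N1 = 1·18 = 18, N2 = 1·13 = 13 (N1 ≤ 40, N2 ≤ 30, N2 ≠ N1 ✓), N3 = 18 + 2·13 = 44
check: N1/(N1+N3) with N1 = 18, N3 = 44 gives 9/31; |achieved − target| = 0 ≤ 9/3100 ✓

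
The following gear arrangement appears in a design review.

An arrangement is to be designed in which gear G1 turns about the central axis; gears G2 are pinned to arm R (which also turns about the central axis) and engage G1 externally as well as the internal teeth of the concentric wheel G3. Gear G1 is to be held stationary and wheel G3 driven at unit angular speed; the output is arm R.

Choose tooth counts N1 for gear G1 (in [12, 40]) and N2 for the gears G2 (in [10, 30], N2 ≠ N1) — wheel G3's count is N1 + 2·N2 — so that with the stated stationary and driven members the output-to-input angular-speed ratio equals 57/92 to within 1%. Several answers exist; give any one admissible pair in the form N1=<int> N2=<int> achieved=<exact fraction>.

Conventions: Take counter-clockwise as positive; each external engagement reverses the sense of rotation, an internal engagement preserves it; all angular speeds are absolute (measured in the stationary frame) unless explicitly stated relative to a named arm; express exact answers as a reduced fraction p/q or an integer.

N1=35 N2=11 achieved=57/92

class = planetary set [ratio 57/92 wanted; Willis about the carrier]
Willis with ω_sun = 0: ω_arm/ω_ring = N3/(N1+N3); set equal to 57/92  ⇒  N3/N1 = (57/92)/(1 − 57/92) = 57/35
N3 = N1 + 2·N2  ⇒  N2/N1 = (N3/N1 − 1)/2 = (57/35 − 1)/2 = 11/35
smallest multiple with N1 ≥ 12 and N2 ≥ 10: k = 1  ⇒  N1 = 1·35 = 35, N2 = 1·11 = 11 (N1 ≤ 40, N2 ≤ 30, N2 ≠ N1 ✓), N3 = 35 + 2·11 = 57
check: N3/(N1+N3) with N1 = 35, N3 = 57 gives 57/92; |achieved − target| = 0 ≤ 57/9200 ✓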